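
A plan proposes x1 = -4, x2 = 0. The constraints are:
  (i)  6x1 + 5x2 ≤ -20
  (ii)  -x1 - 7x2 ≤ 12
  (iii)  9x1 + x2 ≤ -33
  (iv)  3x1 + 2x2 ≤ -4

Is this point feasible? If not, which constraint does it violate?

feasible

(i): -24 ≤ -20 ✓
(ii): 4 ≤ 12 ✓
(iii): -36 ≤ -33 ✓
(iv): -12 ≤ -4 ✓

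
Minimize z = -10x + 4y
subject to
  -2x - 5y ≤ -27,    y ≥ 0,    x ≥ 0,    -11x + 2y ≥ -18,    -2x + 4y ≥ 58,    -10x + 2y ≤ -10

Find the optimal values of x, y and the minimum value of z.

x = 47/10, y = 337/20, minimum z = 102/5

Corner points and z = -10x + 4y:
  (47/10, 337/20) → z = 102/5
  (8, 35) → z = 60
  (13/3, 50/3) → z = 70/3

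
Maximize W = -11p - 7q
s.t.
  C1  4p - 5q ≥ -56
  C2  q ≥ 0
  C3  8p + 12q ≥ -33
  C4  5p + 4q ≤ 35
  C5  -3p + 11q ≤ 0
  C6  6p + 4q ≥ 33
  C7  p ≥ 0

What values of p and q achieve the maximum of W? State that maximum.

p = 121/26, q = 33/26, maximum W = -781/13

Feasible corners and W = -11p - 7q:
  (7, 0) → W = -77
  (11/2, 0) → W = -121/2
  (385/67, 105/67) → W = -4970/67
  (121/26, 33/26) → W = -781/13

At the optimal vertex, -3p + 11q = 0 and 6p + 4q = 33.
Solving simultaneously gives p = 121/26, q = 33/26.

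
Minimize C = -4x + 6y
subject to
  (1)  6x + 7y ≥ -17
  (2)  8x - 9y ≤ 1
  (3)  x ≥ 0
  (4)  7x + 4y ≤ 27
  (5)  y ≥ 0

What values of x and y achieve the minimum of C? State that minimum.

x = 1/8, y = 0, minimum C = -1/2

The optimum lies where 8x - 9y = 1 and y = 0.
Solving simultaneously gives x = 1/8, y = 0.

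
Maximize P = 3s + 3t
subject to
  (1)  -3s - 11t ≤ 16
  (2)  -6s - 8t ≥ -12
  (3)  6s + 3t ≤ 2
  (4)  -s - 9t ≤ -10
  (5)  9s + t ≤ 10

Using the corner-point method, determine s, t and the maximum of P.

s = -2/3, t = 2, maximum P = 4

The feasible region is unbounded (it extends along (-4, 3), (-11, 3)), but P strictly decreases along every unbounded feasible direction, so there is no improving ray and the maximum is attained at a vertex.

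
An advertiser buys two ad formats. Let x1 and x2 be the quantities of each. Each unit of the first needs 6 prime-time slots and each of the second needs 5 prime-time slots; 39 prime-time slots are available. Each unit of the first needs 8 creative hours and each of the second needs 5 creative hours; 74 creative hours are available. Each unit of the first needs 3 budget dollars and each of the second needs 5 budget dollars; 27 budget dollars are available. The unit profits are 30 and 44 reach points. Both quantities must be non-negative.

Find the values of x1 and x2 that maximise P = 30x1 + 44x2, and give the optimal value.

Extreme points and P = 30x1 + 44x2:
  (0, 0) → P = 0
  (0, 27/5) → P = 1188/5
  (13/2, 0) → P = 195
  (4, 3) → P = 252

The optimum lies where 6x1 + 5x2 = 39 and 3x1 + 5x2 = 27.
Solving simultaneously gives x1 = 4, x2 = 3.

x1 = 4, x2 = 3, maximum P = 252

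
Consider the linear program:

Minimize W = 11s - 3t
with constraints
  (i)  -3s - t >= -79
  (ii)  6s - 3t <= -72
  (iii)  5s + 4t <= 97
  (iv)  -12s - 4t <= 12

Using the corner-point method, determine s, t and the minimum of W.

Vertices and W = 11s - 3t:
  (1/13, 314/13) → W = -931/13
  (-27/5, 66/5) → W = -99
  (-109/7, 306/7) → W = -2117/7

The optimum lies where 5s + 4t = 97 and -12s - 4t = 12.
Solving simultaneously gives s = -109/7, t = 306/7.

s = -109/7, t = 306/7, minimum W = -2117/7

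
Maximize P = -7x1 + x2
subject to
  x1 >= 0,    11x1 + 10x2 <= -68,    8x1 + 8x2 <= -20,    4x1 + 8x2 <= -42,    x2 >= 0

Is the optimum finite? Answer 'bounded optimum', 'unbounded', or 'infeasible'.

The boundaries x1 = 0 and 11x1 + 10x2 = -68 meet at (0, -34/5), but that point violates x2 ≥ 0. Every candidate vertex is excluded by some other constraint, so the feasible region is empty.

infeasible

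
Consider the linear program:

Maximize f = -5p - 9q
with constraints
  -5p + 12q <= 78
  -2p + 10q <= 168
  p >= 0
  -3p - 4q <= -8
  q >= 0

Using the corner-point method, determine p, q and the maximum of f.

The feasible region is unbounded (it extends along (5, 1), (1, 0)), but f strictly decreases along every unbounded feasible direction, so there is no improving ray and the maximum is attained at a vertex.

p = 8/3, q = 0, maximum f = -40/3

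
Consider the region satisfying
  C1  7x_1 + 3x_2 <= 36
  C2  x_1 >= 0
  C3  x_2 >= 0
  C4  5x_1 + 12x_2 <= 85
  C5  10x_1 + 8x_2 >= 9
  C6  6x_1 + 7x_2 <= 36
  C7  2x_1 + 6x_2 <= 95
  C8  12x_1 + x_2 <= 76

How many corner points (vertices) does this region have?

Pairwise boundary intersections that survive every other constraint:
  (36/7, 0)
  (144/31, 36/31)
  (0, 9/8)
  (0, 36/7)
  (9/10, 0)

5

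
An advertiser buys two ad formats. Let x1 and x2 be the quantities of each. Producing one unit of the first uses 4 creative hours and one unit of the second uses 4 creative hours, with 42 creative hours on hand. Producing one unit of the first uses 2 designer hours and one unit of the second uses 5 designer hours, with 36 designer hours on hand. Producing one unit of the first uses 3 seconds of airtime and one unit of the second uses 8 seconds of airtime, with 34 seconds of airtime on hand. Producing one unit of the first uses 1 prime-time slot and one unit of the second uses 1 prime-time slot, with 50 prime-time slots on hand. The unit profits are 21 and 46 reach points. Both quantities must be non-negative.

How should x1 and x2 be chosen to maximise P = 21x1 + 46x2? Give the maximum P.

Corner points and P = 21x1 + 46x2:
  (0, 0) → P = 0
  (0, 17/4) → P = 391/2
  (21/2, 0) → P = 441/2
  (10, 1/2) → P = 233

x1 = 10, x2 = 1/2, maximum P = 233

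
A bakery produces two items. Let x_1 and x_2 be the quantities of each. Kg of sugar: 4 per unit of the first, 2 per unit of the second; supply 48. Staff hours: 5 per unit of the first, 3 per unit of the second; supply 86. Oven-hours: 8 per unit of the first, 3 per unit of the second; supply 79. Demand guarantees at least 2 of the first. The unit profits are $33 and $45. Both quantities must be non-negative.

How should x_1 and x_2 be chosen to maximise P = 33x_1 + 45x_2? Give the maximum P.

x_1 = 2, x_2 = 20, maximum P = 966

The binding constraints are 4x_1 + 2x_2 = 48 and x_1 = 2.
Solving simultaneously gives x_1 = 2, x_2 = 20.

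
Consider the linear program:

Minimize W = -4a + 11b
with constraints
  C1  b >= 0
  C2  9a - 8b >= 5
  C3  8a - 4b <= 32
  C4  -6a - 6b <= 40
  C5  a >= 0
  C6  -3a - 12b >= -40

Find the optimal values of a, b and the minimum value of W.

a = 4, b = 0, minimum W = -16

Extreme points and W = -4a + 11b:
  (5/9, 0) → W = -20/9
  (4, 0) → W = -16
  (95/33, 115/44) → W = 2275/132
  (136/27, 56/27) → W = 8/3

The optimum lies where b = 0 and 8a - 4b = 32.
Solving simultaneously gives a = 4, b = 0.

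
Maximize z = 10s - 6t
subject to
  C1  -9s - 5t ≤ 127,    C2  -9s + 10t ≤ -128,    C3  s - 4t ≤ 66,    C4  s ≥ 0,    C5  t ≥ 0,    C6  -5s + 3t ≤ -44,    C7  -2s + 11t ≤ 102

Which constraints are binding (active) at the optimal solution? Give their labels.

Corner points and z = 10s - 6t:
  (128/9, 0) → z = 1280/9
  (2428/79, 1174/79) → z = 17236/79
  (66, 0) → z = 660
  (378, 78) → z = 3312

The maximum is at (378, 78). Substituting into each constraint, equality holds for C3 and C7; the remaining constraints have slack.

C3 and C7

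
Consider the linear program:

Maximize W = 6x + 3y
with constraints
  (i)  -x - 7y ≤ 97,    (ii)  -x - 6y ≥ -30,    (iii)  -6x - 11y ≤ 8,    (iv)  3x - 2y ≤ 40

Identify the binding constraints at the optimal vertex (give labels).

Corner points and W = 6x + 3y:
  (-378/25, 188/25) → W = -1704/25
  (15, 5/2) → W = 195/2
  (424/45, -88/15) → W = 584/15

The maximum is at (15, 5/2). Substituting into each constraint, equality holds for (ii) and (iv); the remaining constraints have slack.

(ii) and (iv)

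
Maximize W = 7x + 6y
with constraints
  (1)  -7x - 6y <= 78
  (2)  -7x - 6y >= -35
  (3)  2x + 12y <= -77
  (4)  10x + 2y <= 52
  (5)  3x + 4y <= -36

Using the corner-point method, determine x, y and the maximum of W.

Corner points and W = 7x + 6y:
  (-79/12, -383/72) → W = -78
  (234/23, -572/23) → W = -78
  (-31/7, -159/28) → W = -911/14
  (140/17, -258/17) → W = -568/17

The optimum lies where 10x + 2y = 52 and 3x + 4y = -36.
Solving simultaneously gives x = 140/17, y = -258/17.

x = 140/17, y = -258/17, maximum W = -568/17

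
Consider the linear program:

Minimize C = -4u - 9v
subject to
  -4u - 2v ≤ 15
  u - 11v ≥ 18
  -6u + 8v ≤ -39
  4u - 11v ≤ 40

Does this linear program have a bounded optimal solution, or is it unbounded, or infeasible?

Extreme points and C = -4u - 9v:
  (285/58, -69/58) → C = -519/58
  (22/3, -32/33) → C = -680/33
  (109/34, -42/17) → C = 160/17
The feasible region has finitely many vertices and no improving ray; the minimum is -680/33 at (22/3, -32/33).

bounded optimum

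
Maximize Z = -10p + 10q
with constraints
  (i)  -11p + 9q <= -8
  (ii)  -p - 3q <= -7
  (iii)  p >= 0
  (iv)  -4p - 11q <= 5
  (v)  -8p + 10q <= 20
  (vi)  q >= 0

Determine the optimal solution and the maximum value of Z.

p = 130/19, q = 142/19, maximum Z = 120/19

The feasible region is unbounded (it extends along (5, 4), (1, 0)), but Z strictly decreases along every unbounded feasible direction, so there is no improving ray and the maximum is attained at a vertex.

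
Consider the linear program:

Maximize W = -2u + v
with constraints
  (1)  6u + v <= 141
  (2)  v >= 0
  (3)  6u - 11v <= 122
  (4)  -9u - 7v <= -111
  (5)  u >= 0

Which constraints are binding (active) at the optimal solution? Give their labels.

Feasible corners and W = -2u + v:
  (1673/72, 19/12) → W = -404/9
  (0, 141) → W = 141
  (61/3, 0) → W = -122/3
  (37/3, 0) → W = -74/3
  (0, 111/7) → W = 111/7

The maximum is at (0, 141). Substituting into each constraint, equality holds for (1) and (5); the remaining constraints have slack.

(1) and (5)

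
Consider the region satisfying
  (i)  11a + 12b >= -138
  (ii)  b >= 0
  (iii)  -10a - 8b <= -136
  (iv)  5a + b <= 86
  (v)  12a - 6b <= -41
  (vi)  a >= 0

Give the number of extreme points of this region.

Intersecting each pair of boundary lines and keeping only the points that satisfy every inequality leaves:
  (122/39, 1021/78)
  (0, 17)
  (475/42, 1237/42)
  (0, 86)

4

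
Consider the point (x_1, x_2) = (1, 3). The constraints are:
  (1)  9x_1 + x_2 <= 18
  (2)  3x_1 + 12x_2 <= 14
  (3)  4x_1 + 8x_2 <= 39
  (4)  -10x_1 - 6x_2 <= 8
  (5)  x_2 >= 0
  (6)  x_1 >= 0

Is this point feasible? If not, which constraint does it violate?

not feasible — violates (2)

Constraint (2): 3x_1 + 12x_2 = 39, which is not ≤ 14. All other constraints are satisfied.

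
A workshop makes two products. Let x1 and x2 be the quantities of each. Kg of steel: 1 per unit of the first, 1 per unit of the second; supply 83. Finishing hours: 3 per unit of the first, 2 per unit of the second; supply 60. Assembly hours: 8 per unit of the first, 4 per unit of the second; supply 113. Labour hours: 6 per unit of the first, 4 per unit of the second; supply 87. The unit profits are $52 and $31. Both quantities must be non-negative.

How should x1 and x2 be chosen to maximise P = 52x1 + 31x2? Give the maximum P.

Vertices and P = 52x1 + 31x2:
  (0, 0) → P = 0
  (0, 87/4) → P = 2697/4
  (113/8, 0) → P = 1469/2
  (13, 9/4) → P = 2983/4

x1 = 13, x2 = 9/4, maximum P = 2983/4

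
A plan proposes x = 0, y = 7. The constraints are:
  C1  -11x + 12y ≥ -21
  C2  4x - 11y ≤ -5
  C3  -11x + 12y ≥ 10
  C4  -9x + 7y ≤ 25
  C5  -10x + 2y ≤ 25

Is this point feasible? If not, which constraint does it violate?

not feasible — violates C4

Constraint C4: -9x + 7y = 49, which is not ≤ 25. All other constraints are satisfied.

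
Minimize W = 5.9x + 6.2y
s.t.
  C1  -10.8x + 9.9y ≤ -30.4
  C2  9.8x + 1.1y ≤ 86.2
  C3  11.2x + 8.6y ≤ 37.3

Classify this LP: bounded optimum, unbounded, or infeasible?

From the feasible point (63071/20376, 1559/5094), moving in the direction (-9.9, -10.8) keeps every constraint satisfied while W decreases without bound.

unbounded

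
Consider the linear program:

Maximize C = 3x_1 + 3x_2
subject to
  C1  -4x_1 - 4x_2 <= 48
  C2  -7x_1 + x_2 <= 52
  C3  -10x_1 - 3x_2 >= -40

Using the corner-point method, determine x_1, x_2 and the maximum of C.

At the optimal vertex, -7x_1 + x_2 = 52 and -10x_1 - 3x_2 = -40.
Solving simultaneously gives x_1 = -116/31, x_2 = 800/31.

x_1 = -116/31, x_2 = 800/31, maximum C = 2052/31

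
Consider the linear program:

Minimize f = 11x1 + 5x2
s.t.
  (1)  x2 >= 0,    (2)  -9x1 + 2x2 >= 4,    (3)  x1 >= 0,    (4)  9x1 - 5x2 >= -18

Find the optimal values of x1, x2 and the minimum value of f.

x1 = 0, x2 = 2, minimum f = 10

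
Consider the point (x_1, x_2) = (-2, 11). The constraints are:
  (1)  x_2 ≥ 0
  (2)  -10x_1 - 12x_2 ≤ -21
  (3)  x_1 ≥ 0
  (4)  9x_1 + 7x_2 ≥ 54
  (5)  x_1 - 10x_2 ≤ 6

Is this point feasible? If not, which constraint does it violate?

Constraint (3): x_1 = -2, which is not ≥ 0. All other constraints are satisfied.

not feasible — violates (3)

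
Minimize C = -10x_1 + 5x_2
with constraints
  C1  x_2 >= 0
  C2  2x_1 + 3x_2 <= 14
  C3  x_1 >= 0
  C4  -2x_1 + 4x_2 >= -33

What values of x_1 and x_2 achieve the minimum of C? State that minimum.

x_1 = 7, x_2 = 0, minimum C = -70

Feasible corners and C = -10x_1 + 5x_2:
  (7, 0) → C = -70
  (0, 0) → C = 0
  (0, 14/3) → C = 70/3

The optimum lies where x_2 = 0 and 2x_1 + 3x_2 = 14.
Solving simultaneously gives x_1 = 7, x_2 = 0.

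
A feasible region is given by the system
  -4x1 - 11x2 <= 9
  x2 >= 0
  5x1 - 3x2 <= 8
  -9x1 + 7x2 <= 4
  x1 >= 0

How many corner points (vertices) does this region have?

Pairwise boundary intersections that survive every other constraint:
  (8/5, 0)
  (0, 0)
  (17/2, 23/2)
  (0, 4/7)

4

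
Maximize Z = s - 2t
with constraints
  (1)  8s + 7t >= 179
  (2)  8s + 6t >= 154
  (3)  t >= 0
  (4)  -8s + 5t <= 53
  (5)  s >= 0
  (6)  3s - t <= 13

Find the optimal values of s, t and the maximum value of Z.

s = 270/29, t = 433/29, maximum Z = -596/29

Feasible corners and Z = s - 2t:
  (131/24, 58/3) → Z = -797/24
  (270/29, 433/29) → Z = -596/29
  (118/7, 263/7) → Z = -408/7

At the optimal vertex, 8s + 7t = 179 and 3s - t = 13.
Solving simultaneously gives s = 270/29, t = 433/29.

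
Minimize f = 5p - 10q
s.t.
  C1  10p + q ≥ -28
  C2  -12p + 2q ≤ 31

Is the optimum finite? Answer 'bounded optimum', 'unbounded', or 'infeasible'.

From the feasible point (-87/32, -13/16), moving in the direction (2, 12) keeps every constraint satisfied while f decreases without bound.

unbounded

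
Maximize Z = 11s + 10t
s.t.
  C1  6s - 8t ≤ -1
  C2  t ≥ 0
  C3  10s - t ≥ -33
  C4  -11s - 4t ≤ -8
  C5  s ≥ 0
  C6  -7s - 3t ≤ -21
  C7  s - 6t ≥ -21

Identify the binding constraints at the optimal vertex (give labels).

Vertices and Z = 11s + 10t:
  (165/74, 133/74) → Z = 85/2
  (81/14, 125/28) → Z = 758/7
  (7/5, 56/15) → Z = 791/15

The maximum is at (81/14, 125/28). Substituting into each constraint, equality holds for C1 and C7; the remaining constraints have slack.

C1 and C7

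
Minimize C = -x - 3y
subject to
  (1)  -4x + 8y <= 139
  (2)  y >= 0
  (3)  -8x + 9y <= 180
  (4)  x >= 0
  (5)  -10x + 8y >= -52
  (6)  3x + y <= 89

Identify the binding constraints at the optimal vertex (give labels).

Vertices and C = -x - 3y:
  (0, 139/8) → C = -417/8
  (573/28, 773/28) → C = -723/7
  (0, 0) → C = 0
  (26/5, 0) → C = -26/5
  (382/17, 367/17) → C = -1483/17

The minimum is at (573/28, 773/28). Substituting into each constraint, equality holds for (1) and (6); the remaining constraints have slack.

(1) and (6)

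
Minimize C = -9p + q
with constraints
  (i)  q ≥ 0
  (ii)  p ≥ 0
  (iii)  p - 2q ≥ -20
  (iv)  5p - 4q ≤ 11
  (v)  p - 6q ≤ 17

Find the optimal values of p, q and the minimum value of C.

p = 17, q = 37/2, minimum C = -269/2

Feasible corners and C = -9p + q:
  (0, 0) → C = 0
  (11/5, 0) → C = -99/5
  (0, 10) → C = 10
  (17, 37/2) → C = -269/2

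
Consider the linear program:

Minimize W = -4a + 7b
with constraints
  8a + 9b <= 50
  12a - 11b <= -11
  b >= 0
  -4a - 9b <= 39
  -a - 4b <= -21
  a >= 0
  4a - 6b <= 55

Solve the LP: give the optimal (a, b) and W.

a = 11/23, b = 118/23, minimum W = 34

Extreme points and W = -4a + 7b:
  (11/23, 118/23) → W = 34
  (0, 50/9) → W = 350/9
  (0, 21/4) → W = 147/4

At the optimal vertex, 8a + 9b = 50 and -a - 4b = -21.
Solving simultaneously gives a = 11/23, b = 118/23.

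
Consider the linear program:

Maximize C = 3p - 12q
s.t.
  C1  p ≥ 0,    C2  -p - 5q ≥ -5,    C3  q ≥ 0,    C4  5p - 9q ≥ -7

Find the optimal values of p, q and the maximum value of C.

Extreme points and C = 3p - 12q:
  (0, 0) → C = 0
  (0, 7/9) → C = -28/3
  (5, 0) → C = 15
  (5/17, 16/17) → C = -177/17

p = 5, q = 0, maximum C = 15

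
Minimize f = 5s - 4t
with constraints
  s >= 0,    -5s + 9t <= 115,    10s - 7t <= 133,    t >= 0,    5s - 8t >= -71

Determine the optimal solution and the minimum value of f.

s = 0, t = 71/8, minimum f = -71/2

Feasible corners and f = 5s - 4t:
  (0, 0) → f = 0
  (0, 71/8) → f = -71/2
  (133/10, 0) → f = 133/2
  (1561/45, 275/9) → f = 461/9

The optimum lies where s = 0 and 5s - 8t = -71.
Solving simultaneously gives s = 0, t = 71/8.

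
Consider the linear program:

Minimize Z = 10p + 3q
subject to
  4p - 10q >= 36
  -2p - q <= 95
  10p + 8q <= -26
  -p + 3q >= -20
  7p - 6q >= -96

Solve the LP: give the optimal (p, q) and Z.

Vertices and Z = 10p + 3q:
  (7/33, -116/33) → Z = -278/33
  (-588/23, -318/23) → Z = -6834/23
  (41/19, -113/19) → Z = 71/19
  (-136/5, -236/15) → Z = -1596/5

p = -136/5, q = -236/15, minimum Z = -1596/5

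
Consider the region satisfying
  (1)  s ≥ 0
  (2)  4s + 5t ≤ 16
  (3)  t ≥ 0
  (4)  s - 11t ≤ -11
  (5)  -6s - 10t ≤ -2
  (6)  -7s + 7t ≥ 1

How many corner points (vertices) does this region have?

4

Intersecting each pair of boundary lines and keeping only the points that satisfy every inequality leaves:
  (0, 16/5)
  (0, 1)
  (107/63, 116/63)
  (33/35, 38/35)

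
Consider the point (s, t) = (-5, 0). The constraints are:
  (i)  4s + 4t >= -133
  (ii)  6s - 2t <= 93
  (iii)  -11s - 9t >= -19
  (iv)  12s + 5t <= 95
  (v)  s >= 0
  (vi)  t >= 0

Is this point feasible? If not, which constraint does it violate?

Constraint (v): s = -5, which is not ≥ 0. All other constraints are satisfied.

not feasible — violates (v)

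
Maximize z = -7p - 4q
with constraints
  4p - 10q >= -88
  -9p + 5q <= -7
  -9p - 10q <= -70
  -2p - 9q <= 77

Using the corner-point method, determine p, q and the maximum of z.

Corner points and z = -7p - 4q:
  (51/7, 82/7) → z = -685/7
  (28/9, 21/5) → z = -1736/45
  (1400/61, -833/61) → z = -6468/61
The feasible region is unbounded (it extends along (5, 2), (9, -2)), but z strictly decreases along every unbounded feasible direction, so there is no improving ray and the maximum is attained at a vertex.

p = 28/9, q = 21/5, maximum z = -1736/45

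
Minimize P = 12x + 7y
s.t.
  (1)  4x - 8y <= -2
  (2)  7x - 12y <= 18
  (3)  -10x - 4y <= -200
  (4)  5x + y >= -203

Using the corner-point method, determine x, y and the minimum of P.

Extreme points and P = 12x + 7y:
  (21, 43/4) → P = 1309/4
  (199/12, 205/24) → P = 6211/24
  (-506/5, 303) → P = 4533/5
The feasible region is unbounded (it extends along (12, 7), (-1, 5)), but P strictly increases along every unbounded feasible direction, so there is no improving ray and the minimum is attained at a vertex.

The optimum lies where 4x - 8y = -2 and -10x - 4y = -200.
Solving simultaneously gives x = 199/12, y = 205/24.

x = 199/12, y = 205/24, minimum P = 6211/24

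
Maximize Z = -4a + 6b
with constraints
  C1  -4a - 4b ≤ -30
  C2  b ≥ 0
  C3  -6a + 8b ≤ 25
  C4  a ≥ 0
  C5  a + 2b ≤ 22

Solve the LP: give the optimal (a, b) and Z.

a = 63/10, b = 157/20, maximum Z = 219/10

Vertices and Z = -4a + 6b:
  (15/2, 0) → Z = -30
  (5/2, 5) → Z = 20
  (22, 0) → Z = -88
  (63/10, 157/20) → Z = 219/10

At the optimal vertex, -6a + 8b = 25 and a + 2b = 22.
Solving simultaneously gives a = 63/10, b = 157/20.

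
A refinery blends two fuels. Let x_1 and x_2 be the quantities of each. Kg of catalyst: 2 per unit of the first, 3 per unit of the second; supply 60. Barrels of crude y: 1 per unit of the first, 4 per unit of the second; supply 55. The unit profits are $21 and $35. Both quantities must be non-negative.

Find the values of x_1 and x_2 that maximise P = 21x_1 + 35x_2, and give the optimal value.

x_1 = 15, x_2 = 10, maximum P = 665

Feasible corners and P = 21x_1 + 35x_2:
  (0, 0) → P = 0
  (0, 55/4) → P = 1925/4
  (30, 0) → P = 630
  (15, 10) → P = 665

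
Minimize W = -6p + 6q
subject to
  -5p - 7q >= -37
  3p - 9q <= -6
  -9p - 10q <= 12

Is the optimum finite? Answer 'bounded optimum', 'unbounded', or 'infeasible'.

bounded optimum

Feasible corners and W = -6p + 6q:
  (97/22, 47/22) → W = -150/11
  (-454/13, 393/13) → W = 5082/13
  (-56/37, 6/37) → W = 372/37
The feasible region has finitely many vertices and no improving ray; the minimum is -150/11 at (97/22, 47/22).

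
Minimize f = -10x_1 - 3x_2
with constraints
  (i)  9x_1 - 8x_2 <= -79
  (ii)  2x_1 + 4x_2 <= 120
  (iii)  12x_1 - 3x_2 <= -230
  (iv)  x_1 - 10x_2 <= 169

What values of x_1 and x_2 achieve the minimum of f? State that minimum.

x_1 = -280/27, x_2 = 950/27, minimum f = -50/27

Corner points and f = -10x_1 - 3x_2:
  (-1603/69, -374/23) → f = 19396/69
  (-1071/41, -800/41) → f = 13110/41
  (-280/27, 950/27) → f = -50/27
The feasible region is unbounded (it extends along (-10, -1), (-2, 1)), but f strictly increases along every unbounded feasible direction, so there is no improving ray and the minimum is attained at a vertex.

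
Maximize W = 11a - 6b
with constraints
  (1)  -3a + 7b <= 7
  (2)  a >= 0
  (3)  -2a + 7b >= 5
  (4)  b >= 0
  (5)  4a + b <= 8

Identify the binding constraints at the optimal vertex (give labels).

(3) and (5)

Vertices and W = 11a - 6b:
  (0, 1) → W = -6
  (49/31, 52/31) → W = 227/31
  (0, 5/7) → W = -30/7
  (17/10, 6/5) → W = 23/2

The maximum is at (17/10, 6/5). Substituting into each constraint, equality holds for (3) and (5); the remaining constraints have slack.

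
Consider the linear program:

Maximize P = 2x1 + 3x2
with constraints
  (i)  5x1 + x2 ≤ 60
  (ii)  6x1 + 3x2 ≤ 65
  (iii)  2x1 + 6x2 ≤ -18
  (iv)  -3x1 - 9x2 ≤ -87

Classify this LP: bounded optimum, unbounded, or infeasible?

infeasible

Constraints 2x1 + 6x2 ≤ -18 and -3x1 - 9x2 ≤ -87 have parallel boundaries but demand opposite sides — no point can satisfy both, so the region is empty.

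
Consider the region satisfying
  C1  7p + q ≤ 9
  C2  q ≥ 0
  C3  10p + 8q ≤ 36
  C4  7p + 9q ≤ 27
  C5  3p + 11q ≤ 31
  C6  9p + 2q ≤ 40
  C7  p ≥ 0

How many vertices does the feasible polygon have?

5

The feasible vertices (each the meet of two boundaries and inside every other half-plane) are:
  (9/7, 0)
  (27/28, 9/4)
  (0, 0)
  (9/25, 68/25)
  (0, 31/11)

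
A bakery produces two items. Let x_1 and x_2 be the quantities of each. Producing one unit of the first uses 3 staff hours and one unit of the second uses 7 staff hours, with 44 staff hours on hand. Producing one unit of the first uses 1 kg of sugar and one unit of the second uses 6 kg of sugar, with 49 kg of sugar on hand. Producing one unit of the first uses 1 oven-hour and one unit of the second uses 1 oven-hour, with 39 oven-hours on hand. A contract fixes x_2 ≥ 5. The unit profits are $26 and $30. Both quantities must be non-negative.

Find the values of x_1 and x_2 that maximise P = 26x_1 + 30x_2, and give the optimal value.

Corner points and P = 26x_1 + 30x_2:
  (0, 44/7) → P = 1320/7
  (0, 5) → P = 150
  (3, 5) → P = 228

x_1 = 3, x_2 = 5, maximum P = 228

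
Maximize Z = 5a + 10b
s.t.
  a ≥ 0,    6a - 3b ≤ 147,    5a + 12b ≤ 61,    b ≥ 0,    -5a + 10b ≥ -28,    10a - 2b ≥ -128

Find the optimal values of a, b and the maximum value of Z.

Vertices and Z = 5a + 10b:
  (0, 61/12) → Z = 305/6
  (0, 0) → Z = 0
  (43/5, 3/2) → Z = 58
  (28/5, 0) → Z = 28

The binding constraints are 5a + 12b = 61 and -5a + 10b = -28.
Solving simultaneously gives a = 43/5, b = 3/2.

a = 43/5, b = 3/2, maximum Z = 58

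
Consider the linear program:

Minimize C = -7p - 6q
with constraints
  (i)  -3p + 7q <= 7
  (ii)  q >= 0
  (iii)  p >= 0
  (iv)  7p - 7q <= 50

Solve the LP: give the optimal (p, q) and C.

Vertices and C = -7p - 6q:
  (0, 1) → C = -6
  (57/4, 199/28) → C = -3987/28
  (0, 0) → C = 0
  (50/7, 0) → C = -50

p = 57/4, q = 199/28, minimum C = -3987/28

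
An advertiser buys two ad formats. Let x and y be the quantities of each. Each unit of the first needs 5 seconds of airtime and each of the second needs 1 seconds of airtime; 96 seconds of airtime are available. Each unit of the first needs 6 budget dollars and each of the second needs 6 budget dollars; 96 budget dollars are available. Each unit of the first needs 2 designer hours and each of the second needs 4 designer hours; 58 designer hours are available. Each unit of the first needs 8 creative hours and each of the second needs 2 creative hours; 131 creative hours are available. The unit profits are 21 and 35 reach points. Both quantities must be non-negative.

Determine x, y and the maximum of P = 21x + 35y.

x = 3, y = 13, maximum P = 518

Feasible corners and P = 21x + 35y:
  (0, 0) → P = 0
  (0, 29/2) → P = 1015/2
  (16, 0) → P = 336
  (3, 13) → P = 518

At the optimal vertex, 6x + 6y = 96 and 2x + 4y = 58.
Solving simultaneously gives x = 3, y = 13.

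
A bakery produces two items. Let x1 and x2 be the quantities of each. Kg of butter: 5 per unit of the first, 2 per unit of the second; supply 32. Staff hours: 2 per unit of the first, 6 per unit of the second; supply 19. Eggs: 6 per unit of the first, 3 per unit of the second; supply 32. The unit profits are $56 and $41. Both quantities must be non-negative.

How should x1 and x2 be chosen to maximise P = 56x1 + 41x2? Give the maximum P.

x1 = 9/2, x2 = 5/3, maximum P = 961/3

Corner points and P = 56x1 + 41x2:
  (0, 0) → P = 0
  (0, 19/6) → P = 779/6
  (16/3, 0) → P = 896/3
  (9/2, 5/3) → P = 961/3

The optimum lies where 2x1 + 6x2 = 19 and 6x1 + 3x2 = 32.
Solving simultaneously gives x1 = 9/2, x2 = 5/3.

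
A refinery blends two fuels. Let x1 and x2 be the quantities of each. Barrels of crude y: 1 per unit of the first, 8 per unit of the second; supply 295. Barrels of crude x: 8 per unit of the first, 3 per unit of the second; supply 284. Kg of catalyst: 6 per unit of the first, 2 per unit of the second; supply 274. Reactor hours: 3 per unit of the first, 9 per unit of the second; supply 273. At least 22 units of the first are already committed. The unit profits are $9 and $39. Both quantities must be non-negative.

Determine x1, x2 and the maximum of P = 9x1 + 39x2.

Corner points and P = 9x1 + 39x2:
  (71/2, 0) → P = 639/2
  (22, 0) → P = 198
  (193/7, 148/7) → P = 7509/7
  (22, 23) → P = 1095

x1 = 22, x2 = 23, maximum P = 1095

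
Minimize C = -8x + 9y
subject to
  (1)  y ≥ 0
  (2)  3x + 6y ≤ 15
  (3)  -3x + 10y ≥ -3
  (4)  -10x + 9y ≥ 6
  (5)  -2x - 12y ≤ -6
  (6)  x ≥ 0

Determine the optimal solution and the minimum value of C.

Feasible corners and C = -8x + 9y:
  (33/29, 56/29) → C = 240/29
  (0, 5/2) → C = 45/2
  (0, 2/3) → C = 6

At the optimal vertex, -10x + 9y = 6 and x = 0.
Solving simultaneously gives x = 0, y = 2/3.

x = 0, y = 2/3, minimum C = 6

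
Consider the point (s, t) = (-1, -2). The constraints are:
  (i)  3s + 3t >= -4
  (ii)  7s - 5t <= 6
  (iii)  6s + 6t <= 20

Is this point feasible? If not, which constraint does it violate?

not feasible — violates (i)

Constraint (i): 3s + 3t = -9, which is not ≥ -4. All other constraints are satisfied.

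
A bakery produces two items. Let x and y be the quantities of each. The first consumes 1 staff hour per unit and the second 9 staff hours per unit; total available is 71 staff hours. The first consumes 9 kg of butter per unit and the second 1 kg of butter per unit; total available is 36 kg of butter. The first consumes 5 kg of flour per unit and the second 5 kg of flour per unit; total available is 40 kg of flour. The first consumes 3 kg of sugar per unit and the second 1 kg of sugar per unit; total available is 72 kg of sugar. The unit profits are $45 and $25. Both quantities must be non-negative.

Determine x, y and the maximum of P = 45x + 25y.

At the optimal vertex, 9x + y = 36 and 5x + 5y = 40.
Solving simultaneously gives x = 7/2, y = 9/2.

x = 7/2, y = 9/2, maximum P = 270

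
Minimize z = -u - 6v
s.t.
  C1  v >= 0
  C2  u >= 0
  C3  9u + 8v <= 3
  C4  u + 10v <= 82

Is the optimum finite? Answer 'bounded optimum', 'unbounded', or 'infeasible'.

Feasible corners and z = -u - 6v:
  (0, 0) → z = 0
  (1/3, 0) → z = -1/3
  (0, 3/8) → z = -9/4
The feasible region has finitely many vertices and no improving ray; the minimum is -9/4 at (0, 3/8).

bounded optimum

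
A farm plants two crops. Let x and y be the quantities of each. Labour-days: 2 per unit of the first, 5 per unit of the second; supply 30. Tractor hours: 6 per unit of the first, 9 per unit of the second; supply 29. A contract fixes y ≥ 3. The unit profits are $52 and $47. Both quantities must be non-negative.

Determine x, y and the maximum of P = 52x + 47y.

x = 1/3, y = 3, maximum P = 475/3

Feasible corners and P = 52x + 47y:
  (0, 29/9) → P = 1363/9
  (0, 3) → P = 141
  (1/3, 3) → P = 475/3

The optimum lies where 6x + 9y = 29 and y = 3.
Solving simultaneously gives x = 1/3, y = 3.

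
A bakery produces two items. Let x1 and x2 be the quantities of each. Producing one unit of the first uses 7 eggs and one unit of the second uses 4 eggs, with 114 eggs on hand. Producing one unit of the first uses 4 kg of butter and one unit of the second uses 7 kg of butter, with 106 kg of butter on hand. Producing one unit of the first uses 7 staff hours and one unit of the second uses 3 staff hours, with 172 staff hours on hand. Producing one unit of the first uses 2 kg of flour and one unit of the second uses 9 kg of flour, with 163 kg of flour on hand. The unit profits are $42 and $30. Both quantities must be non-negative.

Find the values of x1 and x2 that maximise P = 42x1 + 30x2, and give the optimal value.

Feasible corners and P = 42x1 + 30x2:
  (0, 0) → P = 0
  (0, 106/7) → P = 3180/7
  (114/7, 0) → P = 684
  (34/3, 26/3) → P = 736

x1 = 34/3, x2 = 26/3, maximum P = 736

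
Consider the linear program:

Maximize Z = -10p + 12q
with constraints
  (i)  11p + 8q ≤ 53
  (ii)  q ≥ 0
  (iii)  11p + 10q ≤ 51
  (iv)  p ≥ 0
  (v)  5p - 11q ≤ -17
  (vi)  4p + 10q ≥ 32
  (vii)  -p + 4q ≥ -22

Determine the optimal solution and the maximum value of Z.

Vertices and Z = -10p + 12q:
  (0, 51/10) → Z = 306/5
  (391/171, 442/171) → Z = 1394/171
  (0, 16/5) → Z = 192/5
  (91/47, 114/47) → Z = 458/47

p = 0, q = 51/10, maximum Z = 306/5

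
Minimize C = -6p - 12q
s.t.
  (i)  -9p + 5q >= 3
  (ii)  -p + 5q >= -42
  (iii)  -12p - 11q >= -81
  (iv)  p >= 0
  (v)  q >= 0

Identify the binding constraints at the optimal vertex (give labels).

Corner points and C = -6p - 12q:
  (124/53, 255/53) → C = -3804/53
  (0, 3/5) → C = -36/5
  (0, 81/11) → C = -972/11

The minimum is at (0, 81/11). Substituting into each constraint, equality holds for (iii) and (iv); the remaining constraints have slack.

(iii) and (iv)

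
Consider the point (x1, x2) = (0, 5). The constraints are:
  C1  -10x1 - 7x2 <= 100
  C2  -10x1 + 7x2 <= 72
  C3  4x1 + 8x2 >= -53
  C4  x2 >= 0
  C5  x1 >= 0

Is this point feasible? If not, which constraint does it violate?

C1: -35 ≤ 100 ✓
C2: 35 ≤ 72 ✓
C3: 40 ≥ -53 ✓
C4: 5 ≥ 0 ✓
C5: 0 ≥ 0 ✓

feasible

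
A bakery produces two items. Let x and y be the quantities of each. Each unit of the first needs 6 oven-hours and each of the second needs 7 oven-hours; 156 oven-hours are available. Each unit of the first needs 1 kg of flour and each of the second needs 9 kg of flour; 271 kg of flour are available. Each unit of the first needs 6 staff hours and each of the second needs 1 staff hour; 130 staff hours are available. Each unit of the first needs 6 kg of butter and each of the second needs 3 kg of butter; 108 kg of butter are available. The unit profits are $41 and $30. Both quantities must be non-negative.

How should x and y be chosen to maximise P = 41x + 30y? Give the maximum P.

x = 12, y = 12, maximum P = 852

Vertices and P = 41x + 30y:
  (0, 0) → P = 0
  (0, 156/7) → P = 4680/7
  (18, 0) → P = 738
  (12, 12) → P = 852

The optimum lies where 6x + 7y = 156 and 6x + 3y = 108.
Solving simultaneously gives x = 12, y = 12.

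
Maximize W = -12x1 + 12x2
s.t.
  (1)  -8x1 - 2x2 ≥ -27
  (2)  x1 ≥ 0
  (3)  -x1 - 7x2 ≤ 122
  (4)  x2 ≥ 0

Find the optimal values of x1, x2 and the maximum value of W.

Corner points and W = -12x1 + 12x2:
  (0, 27/2) → W = 162
  (27/8, 0) → W = -81/2
  (0, 0) → W = 0

x1 = 0, x2 = 27/2, maximum W = 162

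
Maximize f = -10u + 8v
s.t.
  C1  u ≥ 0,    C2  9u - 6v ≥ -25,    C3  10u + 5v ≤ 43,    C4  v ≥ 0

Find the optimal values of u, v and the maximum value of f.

u = 19/15, v = 91/15, maximum f = 538/15

Vertices and f = -10u + 8v:
  (0, 25/6) → f = 100/3
  (0, 0) → f = 0
  (19/15, 91/15) → f = 538/15
  (43/10, 0) → f = -43

The binding constraints are 9u - 6v = -25 and 10u + 5v = 43.
Solving simultaneously gives u = 19/15, v = 91/15.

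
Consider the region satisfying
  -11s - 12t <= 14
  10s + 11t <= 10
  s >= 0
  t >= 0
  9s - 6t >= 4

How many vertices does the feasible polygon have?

The feasible vertices (each the meet of two boundaries and inside every other half-plane) are:
  (1, 0)
  (104/159, 50/159)
  (4/9, 0)

3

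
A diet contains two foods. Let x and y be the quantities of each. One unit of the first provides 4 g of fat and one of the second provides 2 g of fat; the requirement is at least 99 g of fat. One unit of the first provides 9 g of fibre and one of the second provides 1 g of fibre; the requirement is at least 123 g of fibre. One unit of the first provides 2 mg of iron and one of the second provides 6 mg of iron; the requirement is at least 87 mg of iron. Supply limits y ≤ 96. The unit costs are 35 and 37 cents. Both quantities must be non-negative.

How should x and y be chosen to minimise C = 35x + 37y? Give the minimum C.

The feasible region is unbounded (it extends along (1, 0)), but C strictly increases along every unbounded feasible direction, so there is no improving ray and the minimum is attained at a vertex.

x = 21, y = 15/2, minimum C = 2025/2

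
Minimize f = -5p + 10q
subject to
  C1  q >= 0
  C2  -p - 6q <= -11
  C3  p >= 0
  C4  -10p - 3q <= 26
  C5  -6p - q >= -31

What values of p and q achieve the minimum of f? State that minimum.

The optimum lies where -p - 6q = -11 and -6p - q = -31.
Solving simultaneously gives p = 5, q = 1.

p = 5, q = 1, minimum f = -15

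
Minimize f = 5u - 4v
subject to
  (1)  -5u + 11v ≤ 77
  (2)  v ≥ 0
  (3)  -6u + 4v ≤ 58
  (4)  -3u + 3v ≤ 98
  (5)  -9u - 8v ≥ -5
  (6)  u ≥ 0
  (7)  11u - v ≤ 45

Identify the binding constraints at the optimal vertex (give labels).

(5) and (6)

Vertices and f = 5u - 4v:
  (5/9, 0) → f = 25/9
  (0, 0) → f = 0
  (0, 5/8) → f = -5/2

The minimum is at (0, 5/8). Substituting into each constraint, equality holds for (5) and (6); the remaining constraints have slack.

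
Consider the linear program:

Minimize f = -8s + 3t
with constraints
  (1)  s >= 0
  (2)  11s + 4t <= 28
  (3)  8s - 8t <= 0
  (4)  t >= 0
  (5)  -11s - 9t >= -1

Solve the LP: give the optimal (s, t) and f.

s = 1/20, t = 1/20, minimum f = -1/4

Vertices and f = -8s + 3t:
  (0, 0) → f = 0
  (0, 1/9) → f = 1/3
  (1/20, 1/20) → f = -1/4

The binding constraints are 8s - 8t = 0 and -11s - 9t = -1.
Solving simultaneously gives s = 1/20, t = 1/20.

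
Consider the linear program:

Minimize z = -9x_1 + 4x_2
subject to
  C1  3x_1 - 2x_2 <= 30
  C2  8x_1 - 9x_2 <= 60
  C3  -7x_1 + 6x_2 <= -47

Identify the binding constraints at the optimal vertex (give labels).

Feasible corners and z = -9x_1 + 4x_2:
  (150/11, 60/11) → z = -1110/11
  (43/2, 69/4) → z = -249/2
  (21/5, -44/15) → z = -743/15

The minimum is at (43/2, 69/4). Substituting into each constraint, equality holds for C1 and C3; the remaining constraints have slack.

C1 and C3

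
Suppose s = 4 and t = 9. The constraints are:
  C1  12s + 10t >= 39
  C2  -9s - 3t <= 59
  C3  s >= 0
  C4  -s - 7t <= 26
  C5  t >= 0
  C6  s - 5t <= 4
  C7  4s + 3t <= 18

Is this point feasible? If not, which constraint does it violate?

Constraint C7: 4s + 3t = 43, which is not ≤ 18. All other constraints are satisfied.

not feasible — violates C7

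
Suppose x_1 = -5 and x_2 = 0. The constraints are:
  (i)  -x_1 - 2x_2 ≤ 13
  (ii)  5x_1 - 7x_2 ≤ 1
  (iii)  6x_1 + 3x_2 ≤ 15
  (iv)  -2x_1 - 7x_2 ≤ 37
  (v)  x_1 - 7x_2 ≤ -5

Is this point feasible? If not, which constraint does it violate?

(i): 5 ≤ 13 ✓
(ii): -25 ≤ 1 ✓
(iii): -30 ≤ 15 ✓
(iv): 10 ≤ 37 ✓
(v): -5 ≤ -5 ✓

feasible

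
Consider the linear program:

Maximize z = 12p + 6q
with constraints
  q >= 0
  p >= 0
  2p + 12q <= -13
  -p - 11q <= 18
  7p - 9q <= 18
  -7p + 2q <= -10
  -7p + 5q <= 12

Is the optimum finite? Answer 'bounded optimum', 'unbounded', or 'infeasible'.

The boundaries q = 0 and 7p - 9q = 18 meet at (18/7, 0), but that point violates 2p + 12q ≤ -13. Every candidate vertex is excluded by some other constraint, so the feasible region is empty.

infeasible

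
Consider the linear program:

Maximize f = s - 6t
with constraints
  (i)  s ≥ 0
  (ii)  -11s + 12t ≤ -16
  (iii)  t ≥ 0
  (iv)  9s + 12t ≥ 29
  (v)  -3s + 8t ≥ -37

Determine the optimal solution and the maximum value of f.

The feasible region is unbounded (it extends along (8, 3), (12, 11)), but f strictly decreases along every unbounded feasible direction, so there is no improving ray and the maximum is attained at a vertex.

At the optimal vertex, t = 0 and -3s + 8t = -37.
Solving simultaneously gives s = 37/3, t = 0.

s = 37/3, t = 0, maximum f = 37/3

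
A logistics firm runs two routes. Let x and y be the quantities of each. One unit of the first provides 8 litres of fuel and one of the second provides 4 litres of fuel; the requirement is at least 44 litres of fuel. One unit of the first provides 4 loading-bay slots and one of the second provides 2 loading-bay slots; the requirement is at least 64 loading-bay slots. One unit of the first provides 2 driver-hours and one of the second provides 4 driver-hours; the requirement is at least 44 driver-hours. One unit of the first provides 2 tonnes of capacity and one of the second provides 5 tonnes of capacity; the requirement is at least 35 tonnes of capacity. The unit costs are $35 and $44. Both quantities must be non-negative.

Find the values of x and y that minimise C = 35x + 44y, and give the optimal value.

Vertices and C = 35x + 44y:
  (0, 32) → C = 1408
  (22, 0) → C = 770
  (14, 4) → C = 666
The feasible region is unbounded (it extends along (0, 1), (1, 0)), but C strictly increases along every unbounded feasible direction, so there is no improving ray and the minimum is attained at a vertex.

The optimum lies where 4x + 2y = 64 and 2x + 4y = 44.
Solving simultaneously gives x = 14, y = 4.

x = 14, y = 4, minimum C = 666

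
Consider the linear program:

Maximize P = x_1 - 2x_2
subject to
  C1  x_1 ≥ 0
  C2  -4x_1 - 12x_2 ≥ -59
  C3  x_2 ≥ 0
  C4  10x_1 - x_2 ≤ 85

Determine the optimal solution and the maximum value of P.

x_1 = 17/2, x_2 = 0, maximum P = 17/2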